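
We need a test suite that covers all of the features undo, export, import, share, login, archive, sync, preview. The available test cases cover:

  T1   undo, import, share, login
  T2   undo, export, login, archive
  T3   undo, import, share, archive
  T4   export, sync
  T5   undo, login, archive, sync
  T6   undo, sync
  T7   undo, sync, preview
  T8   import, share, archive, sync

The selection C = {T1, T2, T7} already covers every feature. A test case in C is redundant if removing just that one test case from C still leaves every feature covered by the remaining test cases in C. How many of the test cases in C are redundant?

Drop T1: import, share uncovered — not redundant.
Drop T2: export, archive uncovered — not redundant.
Drop T7: sync, preview uncovered — not redundant.
None of the test cases in C is redundant.

0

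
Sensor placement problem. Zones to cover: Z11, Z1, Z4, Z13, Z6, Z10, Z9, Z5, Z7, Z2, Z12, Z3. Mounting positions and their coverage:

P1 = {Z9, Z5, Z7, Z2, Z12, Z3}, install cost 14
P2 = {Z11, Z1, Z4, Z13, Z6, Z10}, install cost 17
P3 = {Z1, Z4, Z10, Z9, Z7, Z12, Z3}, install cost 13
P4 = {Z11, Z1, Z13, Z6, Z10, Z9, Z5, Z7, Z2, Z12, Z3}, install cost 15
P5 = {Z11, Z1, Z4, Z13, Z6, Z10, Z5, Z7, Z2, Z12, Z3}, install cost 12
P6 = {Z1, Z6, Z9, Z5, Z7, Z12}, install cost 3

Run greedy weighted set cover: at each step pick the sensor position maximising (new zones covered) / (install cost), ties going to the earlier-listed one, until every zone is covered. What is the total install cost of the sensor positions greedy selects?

15

Pick 1: P6 adds 6 new (Z1, Z6, Z9, Z5, Z7, Z12) at install cost 3 (ratio 6/3).
Pick 2: P5 adds 6 new (Z11, Z4, Z13, Z10, Z2, Z3) at install cost 12 (ratio 6/12).
Greedy total install cost: 3 + 12 = 15.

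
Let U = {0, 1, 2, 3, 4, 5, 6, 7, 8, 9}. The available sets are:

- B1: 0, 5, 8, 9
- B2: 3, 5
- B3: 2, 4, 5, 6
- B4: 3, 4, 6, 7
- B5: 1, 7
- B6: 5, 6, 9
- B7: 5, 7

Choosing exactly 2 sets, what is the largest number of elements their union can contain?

8

Choosing B1, B4 covers {0, 3, 4, 5, 6, 7, 8, 9} — 8 elements.
No choice of 2 sets does better; here 1, 2 are left uncovered.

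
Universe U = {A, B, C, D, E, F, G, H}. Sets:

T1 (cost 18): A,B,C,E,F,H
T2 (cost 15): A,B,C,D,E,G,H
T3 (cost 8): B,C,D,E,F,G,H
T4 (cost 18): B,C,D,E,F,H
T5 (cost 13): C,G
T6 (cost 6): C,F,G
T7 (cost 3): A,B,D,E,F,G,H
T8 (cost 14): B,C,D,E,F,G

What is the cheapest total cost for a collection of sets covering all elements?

9

T6, T7 cover every element at cost 6 + 3 = 9.
Any cover uses at least 2 sets; among all covering selections none totals below 9.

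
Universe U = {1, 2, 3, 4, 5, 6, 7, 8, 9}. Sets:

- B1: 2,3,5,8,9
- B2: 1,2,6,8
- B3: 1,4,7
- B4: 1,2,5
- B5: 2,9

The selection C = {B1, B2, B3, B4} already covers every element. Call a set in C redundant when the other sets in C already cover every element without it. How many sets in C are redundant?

1

Drop B1: 3, 9 uncovered — not redundant.
Drop B2: 6 uncovered — not redundant.
Drop B3: 4, 7 uncovered — not redundant.
Drop B4: the rest still cover every element — redundant.
1 redundant: B4.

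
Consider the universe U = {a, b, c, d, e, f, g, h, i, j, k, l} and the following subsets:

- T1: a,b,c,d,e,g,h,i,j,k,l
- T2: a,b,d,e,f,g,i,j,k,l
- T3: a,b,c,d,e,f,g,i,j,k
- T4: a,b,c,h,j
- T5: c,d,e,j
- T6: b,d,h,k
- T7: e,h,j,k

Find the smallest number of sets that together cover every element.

T1, T2 together cover {a, b, c, d, e, f, g, h, i, j, k, l} — every element.
No single set contains all 12 elements, so 2 is optimal.

2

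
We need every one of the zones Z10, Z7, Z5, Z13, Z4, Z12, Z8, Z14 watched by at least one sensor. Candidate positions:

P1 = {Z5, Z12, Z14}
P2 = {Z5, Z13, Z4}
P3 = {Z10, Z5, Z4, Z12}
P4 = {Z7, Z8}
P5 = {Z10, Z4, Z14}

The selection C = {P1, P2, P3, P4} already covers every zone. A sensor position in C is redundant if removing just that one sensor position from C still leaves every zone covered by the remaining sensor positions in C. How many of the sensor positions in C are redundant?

0

Drop P1: Z14 uncovered — not redundant.
Drop P2: Z13 uncovered — not redundant.
Drop P3: Z10 uncovered — not redundant.
Drop P4: Z7, Z8 uncovered — not redundant.
None of the sensor positions in C is redundant.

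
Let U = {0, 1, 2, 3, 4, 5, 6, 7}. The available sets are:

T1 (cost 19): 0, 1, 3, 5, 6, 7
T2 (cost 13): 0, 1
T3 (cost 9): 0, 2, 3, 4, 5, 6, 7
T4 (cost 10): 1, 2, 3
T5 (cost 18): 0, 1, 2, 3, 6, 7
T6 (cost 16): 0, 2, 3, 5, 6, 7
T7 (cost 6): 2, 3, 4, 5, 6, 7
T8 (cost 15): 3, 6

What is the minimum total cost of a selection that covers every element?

T2, T7 cover every element at cost 13 + 6 = 19.
Any cover uses at least 2 sets; among all covering selections none totals below 19.

19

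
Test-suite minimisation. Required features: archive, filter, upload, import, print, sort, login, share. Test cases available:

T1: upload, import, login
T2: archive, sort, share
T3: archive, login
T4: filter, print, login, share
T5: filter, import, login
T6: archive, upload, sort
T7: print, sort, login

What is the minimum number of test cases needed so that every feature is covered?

T1, T2, T4 together cover {archive, filter, upload, import, print, sort, login, share} — every feature.
No 2 of the 7 test cases cover everything (all 21 pairs fall short), so 3 is minimum.

3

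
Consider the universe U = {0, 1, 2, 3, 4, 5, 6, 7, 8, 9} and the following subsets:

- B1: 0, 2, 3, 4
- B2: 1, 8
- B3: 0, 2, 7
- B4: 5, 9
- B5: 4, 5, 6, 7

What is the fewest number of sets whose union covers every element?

B1, B2, B4, B5 together cover {0, 1, 2, 3, 4, 5, 6, 7, 8, 9} — every element.
No 3 of the 5 sets cover everything (all 10 triples fall short), so 4 is minimum.

4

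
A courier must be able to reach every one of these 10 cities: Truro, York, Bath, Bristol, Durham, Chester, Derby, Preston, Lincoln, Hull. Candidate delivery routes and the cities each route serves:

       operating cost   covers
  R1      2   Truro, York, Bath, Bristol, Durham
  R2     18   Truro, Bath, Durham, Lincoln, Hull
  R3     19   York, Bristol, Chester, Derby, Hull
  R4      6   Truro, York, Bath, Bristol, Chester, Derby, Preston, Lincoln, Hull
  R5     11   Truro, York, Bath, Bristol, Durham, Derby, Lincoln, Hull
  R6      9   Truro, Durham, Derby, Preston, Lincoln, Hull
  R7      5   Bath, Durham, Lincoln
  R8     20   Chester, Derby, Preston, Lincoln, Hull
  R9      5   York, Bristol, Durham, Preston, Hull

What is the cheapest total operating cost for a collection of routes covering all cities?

R1, R4 cover every city at operating cost 2 + 6 = 8.
Any cover uses at least 2 routes; among all covering selections none totals below 8.

8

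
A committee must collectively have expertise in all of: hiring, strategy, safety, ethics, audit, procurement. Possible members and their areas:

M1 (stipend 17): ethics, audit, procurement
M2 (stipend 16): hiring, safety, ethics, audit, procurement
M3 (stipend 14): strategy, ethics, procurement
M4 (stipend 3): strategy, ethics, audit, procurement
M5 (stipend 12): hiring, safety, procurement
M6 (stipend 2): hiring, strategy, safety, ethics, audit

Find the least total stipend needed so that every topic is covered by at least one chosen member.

5

M4, M6 cover every topic at stipend 3 + 2 = 5.
Any cover uses at least 2 members; among all covering selections none totals below 5.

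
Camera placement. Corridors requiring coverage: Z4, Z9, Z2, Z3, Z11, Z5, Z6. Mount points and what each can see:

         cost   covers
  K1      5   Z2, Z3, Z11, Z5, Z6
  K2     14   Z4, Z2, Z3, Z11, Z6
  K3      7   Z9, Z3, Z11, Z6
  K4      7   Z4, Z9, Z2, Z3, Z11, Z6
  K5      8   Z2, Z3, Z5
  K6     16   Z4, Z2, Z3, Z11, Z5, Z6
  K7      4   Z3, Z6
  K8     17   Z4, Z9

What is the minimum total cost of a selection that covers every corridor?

12

K1, K4 cover every corridor at cost 5 + 7 = 12.
Any cover uses at least 2 camera mounts; among all covering selections none totals below 12.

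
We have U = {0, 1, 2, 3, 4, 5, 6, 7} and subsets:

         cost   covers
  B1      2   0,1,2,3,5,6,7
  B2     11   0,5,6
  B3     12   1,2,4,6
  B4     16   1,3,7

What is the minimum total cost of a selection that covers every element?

B1, B3 cover every element at cost 2 + 12 = 14.
Any cover uses at least 2 sets; among all covering selections none totals below 14.

14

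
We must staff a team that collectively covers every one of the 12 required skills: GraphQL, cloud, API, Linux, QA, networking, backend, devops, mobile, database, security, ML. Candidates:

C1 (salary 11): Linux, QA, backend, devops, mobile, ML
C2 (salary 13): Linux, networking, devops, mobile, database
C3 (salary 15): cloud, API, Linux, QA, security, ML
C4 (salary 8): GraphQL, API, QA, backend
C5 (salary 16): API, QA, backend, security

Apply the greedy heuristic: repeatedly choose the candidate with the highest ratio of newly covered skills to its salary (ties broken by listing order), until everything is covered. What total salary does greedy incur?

47

Pick 1: C1 adds 6 new (Linux, QA, backend, devops, mobile, ML) at salary 11 (ratio 6/11).
Pick 2: C4 adds 2 new (GraphQL, API) at salary 8 (ratio 2/8).
Pick 3: C2 adds 2 new (networking, database) at salary 13 (ratio 2/13).
Pick 4: C3 adds 2 new (cloud, security) at salary 15 (ratio 2/15).
Greedy total salary: 11 + 8 + 13 + 15 = 47. (The true optimum is 36, so greedy overshoots here.)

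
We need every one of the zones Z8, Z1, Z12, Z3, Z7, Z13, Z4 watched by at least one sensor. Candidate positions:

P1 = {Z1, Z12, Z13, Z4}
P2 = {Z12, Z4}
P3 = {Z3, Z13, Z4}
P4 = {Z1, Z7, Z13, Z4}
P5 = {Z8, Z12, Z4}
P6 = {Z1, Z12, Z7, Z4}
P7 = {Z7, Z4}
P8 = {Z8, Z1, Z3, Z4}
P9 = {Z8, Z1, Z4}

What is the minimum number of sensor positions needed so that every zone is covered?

3

P1, P4, P8 together cover {Z8, Z1, Z12, Z3, Z7, Z13, Z4} — every zone.
No 2 of the 9 sensor positions cover everything (all 36 pairs fall short), so 3 is minimum.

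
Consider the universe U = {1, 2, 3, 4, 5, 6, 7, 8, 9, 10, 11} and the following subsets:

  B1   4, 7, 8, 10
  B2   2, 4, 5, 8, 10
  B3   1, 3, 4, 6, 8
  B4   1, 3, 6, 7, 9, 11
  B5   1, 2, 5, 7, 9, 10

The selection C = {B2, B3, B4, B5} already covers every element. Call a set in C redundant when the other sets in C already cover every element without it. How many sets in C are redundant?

Drop B2: the rest still cover every element — redundant.
Drop B3: the rest still cover every element — redundant.
Drop B4: 11 uncovered — not redundant.
Drop B5: the rest still cover every element — redundant.
3 redundant: B2, B3, B5.

3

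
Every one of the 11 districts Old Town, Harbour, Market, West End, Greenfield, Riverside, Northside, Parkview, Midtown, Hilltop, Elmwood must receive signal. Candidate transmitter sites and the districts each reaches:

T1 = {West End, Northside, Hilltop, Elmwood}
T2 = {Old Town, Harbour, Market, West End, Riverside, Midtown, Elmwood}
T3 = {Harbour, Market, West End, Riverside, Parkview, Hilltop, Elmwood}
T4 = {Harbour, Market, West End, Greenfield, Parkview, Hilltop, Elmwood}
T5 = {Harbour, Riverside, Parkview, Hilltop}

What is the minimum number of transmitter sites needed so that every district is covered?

3

T1, T2, T4 together cover {Old Town, Harbour, Market, West End, Greenfield, Riverside, Northside, Parkview, Midtown, Hilltop, Elmwood} — every district.
No 2 of the 5 transmitter sites cover everything (all 10 pairs fall short), so 3 is minimum.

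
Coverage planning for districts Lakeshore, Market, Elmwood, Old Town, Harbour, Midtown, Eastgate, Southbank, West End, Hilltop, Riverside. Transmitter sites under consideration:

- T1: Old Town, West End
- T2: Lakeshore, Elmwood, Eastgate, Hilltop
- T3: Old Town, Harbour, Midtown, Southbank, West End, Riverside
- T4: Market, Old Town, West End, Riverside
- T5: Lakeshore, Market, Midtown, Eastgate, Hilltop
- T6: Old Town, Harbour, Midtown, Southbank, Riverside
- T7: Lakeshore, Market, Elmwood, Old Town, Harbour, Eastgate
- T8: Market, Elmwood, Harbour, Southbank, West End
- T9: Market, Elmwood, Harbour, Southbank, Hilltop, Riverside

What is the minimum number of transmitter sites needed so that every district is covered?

T1, T5, T9 together cover {Lakeshore, Market, Elmwood, Old Town, Harbour, Midtown, Eastgate, Southbank, West End, Hilltop, Riverside} — every district.
No 2 of the 9 transmitter sites cover everything (all 36 pairs fall short), so 3 is minimum.

3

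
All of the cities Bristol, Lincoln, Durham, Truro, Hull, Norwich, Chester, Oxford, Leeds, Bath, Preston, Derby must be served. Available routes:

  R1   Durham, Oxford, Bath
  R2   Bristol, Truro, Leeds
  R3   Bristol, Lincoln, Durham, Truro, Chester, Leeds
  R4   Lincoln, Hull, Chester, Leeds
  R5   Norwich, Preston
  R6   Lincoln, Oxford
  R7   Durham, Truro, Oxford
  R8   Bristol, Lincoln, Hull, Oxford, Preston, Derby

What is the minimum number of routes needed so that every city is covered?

4

R1, R3, R5, R8 together cover {Bristol, Lincoln, Durham, Truro, Hull, Norwich, Chester, Oxford, Leeds, Bath, Preston, Derby} — every city.
No 3 of the 8 routes cover everything (all 56 triples fall short), so 4 is minimum.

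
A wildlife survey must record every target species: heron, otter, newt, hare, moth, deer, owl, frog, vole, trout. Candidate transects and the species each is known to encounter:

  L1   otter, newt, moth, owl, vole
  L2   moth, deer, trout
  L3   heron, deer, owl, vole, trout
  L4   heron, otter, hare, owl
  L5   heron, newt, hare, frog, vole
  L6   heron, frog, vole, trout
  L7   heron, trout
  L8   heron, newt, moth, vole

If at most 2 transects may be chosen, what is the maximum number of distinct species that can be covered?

8

Choosing L1, L3 covers {heron, otter, newt, moth, deer, owl, vole, trout} — 8 species.
No choice of 2 transects does better; here hare, frog are left uncovered.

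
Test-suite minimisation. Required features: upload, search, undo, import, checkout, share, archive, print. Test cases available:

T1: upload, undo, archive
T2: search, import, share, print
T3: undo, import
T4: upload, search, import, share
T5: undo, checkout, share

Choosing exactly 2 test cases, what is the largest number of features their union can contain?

Choosing T1, T2 covers {upload, search, undo, import, share, archive, print} — 7 features.
No choice of 2 test cases does better; here checkout is left uncovered.

7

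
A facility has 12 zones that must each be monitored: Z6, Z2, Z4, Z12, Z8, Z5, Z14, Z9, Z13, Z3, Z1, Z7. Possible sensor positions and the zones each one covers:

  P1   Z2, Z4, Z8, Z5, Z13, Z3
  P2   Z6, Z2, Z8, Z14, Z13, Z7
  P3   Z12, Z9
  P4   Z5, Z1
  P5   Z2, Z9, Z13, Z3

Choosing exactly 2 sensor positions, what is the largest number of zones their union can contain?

Choosing P1, P2 covers {Z6, Z2, Z4, Z8, Z5, Z14, Z13, Z3, Z7} — 9 zones.
No choice of 2 sensor positions does better; here Z12, Z9, Z1 are left uncovered.

9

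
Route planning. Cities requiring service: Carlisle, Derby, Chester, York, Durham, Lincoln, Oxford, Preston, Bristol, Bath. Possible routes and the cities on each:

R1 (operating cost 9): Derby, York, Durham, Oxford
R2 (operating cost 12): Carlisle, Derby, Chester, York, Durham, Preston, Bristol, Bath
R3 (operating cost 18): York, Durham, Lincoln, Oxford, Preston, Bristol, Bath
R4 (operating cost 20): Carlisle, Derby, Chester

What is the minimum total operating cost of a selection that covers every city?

30

R2, R3 cover every city at operating cost 12 + 18 = 30.
Any cover uses at least 2 routes; among all covering selections none totals below 30.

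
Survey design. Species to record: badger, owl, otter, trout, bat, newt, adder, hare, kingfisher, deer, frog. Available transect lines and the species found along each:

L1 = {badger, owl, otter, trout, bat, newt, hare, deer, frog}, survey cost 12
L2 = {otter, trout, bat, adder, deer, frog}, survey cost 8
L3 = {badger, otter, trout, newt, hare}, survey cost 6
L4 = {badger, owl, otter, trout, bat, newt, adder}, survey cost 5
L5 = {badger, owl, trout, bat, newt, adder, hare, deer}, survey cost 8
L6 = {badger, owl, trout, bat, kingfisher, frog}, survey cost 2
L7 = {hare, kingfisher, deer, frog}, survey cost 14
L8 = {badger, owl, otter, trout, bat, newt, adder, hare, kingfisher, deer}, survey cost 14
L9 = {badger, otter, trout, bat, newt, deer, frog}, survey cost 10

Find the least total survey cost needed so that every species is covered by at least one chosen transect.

L4, L5, L6 cover every species at survey cost 5 + 8 + 2 = 15.
Any cover uses at least 2 transects; among all covering selections none totals below 15.

15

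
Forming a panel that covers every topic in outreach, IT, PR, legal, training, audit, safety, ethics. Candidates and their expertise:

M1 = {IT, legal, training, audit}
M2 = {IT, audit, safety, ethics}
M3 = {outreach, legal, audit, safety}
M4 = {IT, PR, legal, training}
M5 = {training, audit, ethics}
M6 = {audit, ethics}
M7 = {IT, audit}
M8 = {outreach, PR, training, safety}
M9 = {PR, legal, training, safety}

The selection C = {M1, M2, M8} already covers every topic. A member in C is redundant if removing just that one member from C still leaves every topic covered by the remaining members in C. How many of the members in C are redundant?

0

Drop M1: legal uncovered — not redundant.
Drop M2: ethics uncovered — not redundant.
Drop M8: outreach, PR uncovered — not redundant.
None of the members in C is redundant.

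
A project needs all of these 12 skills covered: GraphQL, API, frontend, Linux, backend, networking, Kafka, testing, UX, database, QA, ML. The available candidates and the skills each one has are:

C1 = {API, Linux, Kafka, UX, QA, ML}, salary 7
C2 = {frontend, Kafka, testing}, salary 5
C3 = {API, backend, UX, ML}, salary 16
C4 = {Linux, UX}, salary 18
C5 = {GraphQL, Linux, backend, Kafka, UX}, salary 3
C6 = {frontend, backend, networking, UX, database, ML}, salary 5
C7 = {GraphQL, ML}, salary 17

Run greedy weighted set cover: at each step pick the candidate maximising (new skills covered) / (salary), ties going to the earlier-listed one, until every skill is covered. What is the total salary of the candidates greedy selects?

20

Pick 1: C5 adds 5 new (GraphQL, Linux, backend, Kafka, UX) at salary 3 (ratio 5/3).
Pick 2: C6 adds 4 new (frontend, networking, database, ML) at salary 5 (ratio 4/5).
Pick 3: C1 adds 2 new (API, QA) at salary 7 (ratio 2/7).
Pick 4: C2 adds 1 new (testing) at salary 5 (ratio 1/5).
Greedy total salary: 3 + 5 + 7 + 5 = 20.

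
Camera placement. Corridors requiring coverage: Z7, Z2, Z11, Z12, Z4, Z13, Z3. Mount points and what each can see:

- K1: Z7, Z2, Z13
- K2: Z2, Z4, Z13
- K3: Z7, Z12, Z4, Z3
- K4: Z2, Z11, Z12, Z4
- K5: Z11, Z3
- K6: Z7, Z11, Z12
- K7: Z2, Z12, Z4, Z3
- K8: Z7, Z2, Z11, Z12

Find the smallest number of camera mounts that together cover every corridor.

3

K1, K3, K4 together cover {Z7, Z2, Z11, Z12, Z4, Z13, Z3} — every corridor.
No 2 of the 8 camera mounts cover everything (all 28 pairs fall short), so 3 is minimum.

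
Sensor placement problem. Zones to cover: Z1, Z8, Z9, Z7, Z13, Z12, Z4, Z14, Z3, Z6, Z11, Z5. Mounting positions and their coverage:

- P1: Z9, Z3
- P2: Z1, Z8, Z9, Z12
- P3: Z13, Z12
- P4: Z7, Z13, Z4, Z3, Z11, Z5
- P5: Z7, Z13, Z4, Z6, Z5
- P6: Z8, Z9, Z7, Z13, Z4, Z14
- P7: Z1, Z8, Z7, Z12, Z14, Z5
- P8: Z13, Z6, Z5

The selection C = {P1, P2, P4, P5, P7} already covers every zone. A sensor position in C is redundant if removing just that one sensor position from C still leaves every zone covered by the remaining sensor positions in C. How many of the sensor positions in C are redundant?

Drop P1: the rest still cover every zone — redundant.
Drop P2: the rest still cover every zone — redundant.
Drop P4: Z11 uncovered — not redundant.
Drop P5: Z6 uncovered — not redundant.
Drop P7: Z14 uncovered — not redundant.
2 redundant: P1, P2.

2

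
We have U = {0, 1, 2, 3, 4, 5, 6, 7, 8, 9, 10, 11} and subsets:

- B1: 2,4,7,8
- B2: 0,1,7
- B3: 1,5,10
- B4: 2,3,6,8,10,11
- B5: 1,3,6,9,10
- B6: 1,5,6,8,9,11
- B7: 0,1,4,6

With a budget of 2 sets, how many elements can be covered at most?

9

Choosing B1, B5 covers {1, 2, 3, 4, 6, 7, 8, 9, 10} — 9 elements.
No choice of 2 sets does better; here 0, 5, 11 are left uncovered.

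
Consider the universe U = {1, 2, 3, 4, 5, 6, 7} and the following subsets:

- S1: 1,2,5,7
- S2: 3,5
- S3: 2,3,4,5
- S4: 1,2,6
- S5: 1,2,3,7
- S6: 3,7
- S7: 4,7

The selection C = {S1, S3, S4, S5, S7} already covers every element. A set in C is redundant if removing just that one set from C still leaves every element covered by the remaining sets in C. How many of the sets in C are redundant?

4

Drop S1: the rest still cover every element — redundant.
Drop S3: the rest still cover every element — redundant.
Drop S4: 6 uncovered — not redundant.
Drop S5: the rest still cover every element — redundant.
Drop S7: the rest still cover every element — redundant.
4 redundant: S1, S3, S5, S7.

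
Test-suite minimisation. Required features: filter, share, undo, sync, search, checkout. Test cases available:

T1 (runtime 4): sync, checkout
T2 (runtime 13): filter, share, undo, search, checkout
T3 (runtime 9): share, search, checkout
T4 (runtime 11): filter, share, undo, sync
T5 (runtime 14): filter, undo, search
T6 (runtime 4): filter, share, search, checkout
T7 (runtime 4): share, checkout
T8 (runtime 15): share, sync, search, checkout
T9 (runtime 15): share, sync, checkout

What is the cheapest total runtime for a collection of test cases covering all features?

T4, T6 cover every feature at runtime 11 + 4 = 15.
Any cover uses at least 2 test cases; among all covering selections none totals below 15.

15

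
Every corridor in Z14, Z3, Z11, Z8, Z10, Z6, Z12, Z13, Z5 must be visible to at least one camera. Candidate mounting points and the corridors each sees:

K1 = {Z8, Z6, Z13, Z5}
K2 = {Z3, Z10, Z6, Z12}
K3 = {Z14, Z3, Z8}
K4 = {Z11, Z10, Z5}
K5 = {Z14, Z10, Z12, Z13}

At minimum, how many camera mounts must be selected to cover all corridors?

4

K1, K2, K3, K4 together cover {Z14, Z3, Z11, Z8, Z10, Z6, Z12, Z13, Z5} — every corridor.
No 3 of the 5 camera mounts cover everything (all 10 triples fall short), so 4 is minimum.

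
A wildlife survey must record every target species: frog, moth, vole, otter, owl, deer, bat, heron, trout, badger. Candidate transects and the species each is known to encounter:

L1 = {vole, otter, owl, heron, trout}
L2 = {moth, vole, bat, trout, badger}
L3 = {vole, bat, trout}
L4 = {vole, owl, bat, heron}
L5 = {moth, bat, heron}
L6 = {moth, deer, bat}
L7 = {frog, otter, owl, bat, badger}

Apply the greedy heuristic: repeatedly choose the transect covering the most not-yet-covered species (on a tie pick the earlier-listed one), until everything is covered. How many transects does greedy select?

4

Pick 1: L1 covers 5 new species (vole, otter, owl, heron, trout).
Pick 2: L2 covers 3 new species (moth, bat, badger).
Pick 3: L6 covers 1 new species (deer).
Pick 4: L7 covers 1 new species (frog).
Greedy uses 4 transects. (The true minimum is 3.)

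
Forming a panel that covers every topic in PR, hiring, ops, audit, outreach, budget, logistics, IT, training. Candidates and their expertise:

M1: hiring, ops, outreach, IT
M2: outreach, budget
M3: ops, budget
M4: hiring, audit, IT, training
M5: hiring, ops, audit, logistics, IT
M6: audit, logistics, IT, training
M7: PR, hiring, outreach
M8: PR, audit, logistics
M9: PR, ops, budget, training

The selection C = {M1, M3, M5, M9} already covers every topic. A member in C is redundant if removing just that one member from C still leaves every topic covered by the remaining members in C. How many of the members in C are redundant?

1

Drop M1: outreach uncovered — not redundant.
Drop M3: the rest still cover every topic — redundant.
Drop M5: audit, logistics uncovered — not redundant.
Drop M9: PR, training uncovered — not redundant.
1 redundant: M3.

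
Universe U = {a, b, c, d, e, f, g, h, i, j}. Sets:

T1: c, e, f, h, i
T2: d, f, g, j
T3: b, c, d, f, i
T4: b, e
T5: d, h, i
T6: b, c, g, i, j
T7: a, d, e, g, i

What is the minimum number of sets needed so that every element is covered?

3

T1, T6, T7 together cover {a, b, c, d, e, f, g, h, i, j} — every element.
No 2 of the 7 sets cover everything (all 21 pairs fall short), so 3 is minimum.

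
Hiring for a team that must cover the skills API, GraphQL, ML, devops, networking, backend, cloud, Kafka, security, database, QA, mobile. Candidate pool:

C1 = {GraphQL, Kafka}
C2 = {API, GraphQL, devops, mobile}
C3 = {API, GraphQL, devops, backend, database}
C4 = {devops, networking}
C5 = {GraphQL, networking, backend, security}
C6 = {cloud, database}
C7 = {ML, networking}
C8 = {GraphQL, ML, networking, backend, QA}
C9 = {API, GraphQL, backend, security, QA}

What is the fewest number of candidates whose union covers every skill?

C1, C2, C5, C6, C8 together cover {API, GraphQL, ML, devops, networking, backend, cloud, Kafka, security, database, QA, mobile} — every skill.
No 4 of the 9 candidates cover everything (all 126 size-4 selections fall short), so 5 is minimum.

5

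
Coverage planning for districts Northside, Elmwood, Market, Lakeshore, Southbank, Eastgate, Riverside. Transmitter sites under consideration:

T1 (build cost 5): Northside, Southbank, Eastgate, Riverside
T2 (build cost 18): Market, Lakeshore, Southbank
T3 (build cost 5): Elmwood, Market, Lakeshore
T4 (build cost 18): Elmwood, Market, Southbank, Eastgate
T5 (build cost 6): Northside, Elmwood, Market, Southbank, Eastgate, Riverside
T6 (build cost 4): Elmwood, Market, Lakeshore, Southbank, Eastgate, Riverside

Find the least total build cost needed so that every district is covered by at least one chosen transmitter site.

9

T1, T6 cover every district at build cost 5 + 4 = 9.
Any cover uses at least 2 transmitter sites; among all covering selections none totals below 9.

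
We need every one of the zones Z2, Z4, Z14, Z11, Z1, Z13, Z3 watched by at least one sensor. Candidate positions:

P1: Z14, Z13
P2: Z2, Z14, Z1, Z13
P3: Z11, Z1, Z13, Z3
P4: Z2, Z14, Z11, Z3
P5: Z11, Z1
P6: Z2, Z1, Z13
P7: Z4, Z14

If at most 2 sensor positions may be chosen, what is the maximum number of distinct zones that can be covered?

6

Choosing P2, P3 covers {Z2, Z14, Z11, Z1, Z13, Z3} — 6 zones.
No choice of 2 sensor positions does better; here Z4 is left uncovered.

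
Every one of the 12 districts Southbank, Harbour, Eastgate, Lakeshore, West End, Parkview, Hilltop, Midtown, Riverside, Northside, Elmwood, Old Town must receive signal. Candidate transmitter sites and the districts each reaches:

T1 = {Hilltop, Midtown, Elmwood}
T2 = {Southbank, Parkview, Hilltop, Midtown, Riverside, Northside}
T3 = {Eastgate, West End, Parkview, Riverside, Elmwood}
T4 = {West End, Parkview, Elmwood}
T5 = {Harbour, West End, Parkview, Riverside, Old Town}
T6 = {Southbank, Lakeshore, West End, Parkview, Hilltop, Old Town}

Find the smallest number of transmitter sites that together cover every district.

4

T2, T3, T5, T6 together cover {Southbank, Harbour, Eastgate, Lakeshore, West End, Parkview, Hilltop, Midtown, Riverside, Northside, Elmwood, Old Town} — every district.
No 3 of the 6 transmitter sites cover everything (all 20 triples fall short), so 4 is minimum.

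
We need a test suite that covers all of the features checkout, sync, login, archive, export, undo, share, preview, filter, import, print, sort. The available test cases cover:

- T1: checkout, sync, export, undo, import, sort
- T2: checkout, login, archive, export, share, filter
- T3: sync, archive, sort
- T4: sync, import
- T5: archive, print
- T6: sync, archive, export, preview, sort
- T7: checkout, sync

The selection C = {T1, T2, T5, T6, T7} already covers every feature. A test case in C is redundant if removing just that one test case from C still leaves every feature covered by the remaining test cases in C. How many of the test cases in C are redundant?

Drop T1: undo, import uncovered — not redundant.
Drop T2: login, share, filter uncovered — not redundant.
Drop T5: print uncovered — not redundant.
Drop T6: preview uncovered — not redundant.
Drop T7: the rest still cover every feature — redundant.
1 redundant: T7.

1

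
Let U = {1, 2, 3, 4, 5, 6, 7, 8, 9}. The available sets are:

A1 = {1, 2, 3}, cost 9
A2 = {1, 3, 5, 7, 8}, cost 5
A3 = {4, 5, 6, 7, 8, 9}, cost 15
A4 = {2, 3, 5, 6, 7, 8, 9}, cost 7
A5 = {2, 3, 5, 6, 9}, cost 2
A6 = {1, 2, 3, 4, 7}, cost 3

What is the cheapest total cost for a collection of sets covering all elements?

A4, A6 cover every element at cost 7 + 3 = 10.
Any cover uses at least 2 sets; among all covering selections none totals below 10.

10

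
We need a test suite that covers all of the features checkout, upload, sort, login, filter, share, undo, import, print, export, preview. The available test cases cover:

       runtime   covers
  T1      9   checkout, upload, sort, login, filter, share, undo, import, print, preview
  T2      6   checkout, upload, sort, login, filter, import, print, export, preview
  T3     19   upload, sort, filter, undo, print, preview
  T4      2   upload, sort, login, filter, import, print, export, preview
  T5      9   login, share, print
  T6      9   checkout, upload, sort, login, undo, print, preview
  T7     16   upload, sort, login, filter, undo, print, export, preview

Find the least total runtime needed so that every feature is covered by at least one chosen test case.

11

T1, T4 cover every feature at runtime 9 + 2 = 11.
Any cover uses at least 2 test cases; among all covering selections none totals below 11.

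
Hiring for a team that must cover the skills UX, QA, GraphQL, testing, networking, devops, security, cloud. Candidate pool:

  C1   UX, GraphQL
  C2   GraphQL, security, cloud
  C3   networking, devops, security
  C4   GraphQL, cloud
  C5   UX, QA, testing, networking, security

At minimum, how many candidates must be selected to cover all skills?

3

C2, C3, C5 together cover {UX, QA, GraphQL, testing, networking, devops, security, cloud} — every skill.
No 2 of the 5 candidates cover everything (all 10 pairs fall short), so 3 is minimum.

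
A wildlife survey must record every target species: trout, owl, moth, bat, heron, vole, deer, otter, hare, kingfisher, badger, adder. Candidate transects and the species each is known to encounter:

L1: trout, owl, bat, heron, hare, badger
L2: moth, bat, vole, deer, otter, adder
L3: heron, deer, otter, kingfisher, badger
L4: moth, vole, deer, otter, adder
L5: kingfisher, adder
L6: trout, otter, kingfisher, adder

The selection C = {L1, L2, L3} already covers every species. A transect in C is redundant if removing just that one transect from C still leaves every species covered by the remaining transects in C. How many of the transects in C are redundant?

0

Drop L1: trout, owl, hare uncovered — not redundant.
Drop L2: moth, vole, adder uncovered — not redundant.
Drop L3: kingfisher uncovered — not redundant.
None of the transects in C is redundant.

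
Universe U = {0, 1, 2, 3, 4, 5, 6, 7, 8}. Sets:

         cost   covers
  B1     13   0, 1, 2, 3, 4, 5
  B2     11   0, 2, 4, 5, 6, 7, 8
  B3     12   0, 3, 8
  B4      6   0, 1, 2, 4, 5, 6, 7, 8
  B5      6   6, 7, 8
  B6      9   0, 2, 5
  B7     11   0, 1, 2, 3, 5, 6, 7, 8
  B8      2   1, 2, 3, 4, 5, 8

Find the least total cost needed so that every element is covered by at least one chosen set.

B4, B8 cover every element at cost 6 + 2 = 8.
Any cover uses at least 2 sets; among all covering selections none totals below 8.

8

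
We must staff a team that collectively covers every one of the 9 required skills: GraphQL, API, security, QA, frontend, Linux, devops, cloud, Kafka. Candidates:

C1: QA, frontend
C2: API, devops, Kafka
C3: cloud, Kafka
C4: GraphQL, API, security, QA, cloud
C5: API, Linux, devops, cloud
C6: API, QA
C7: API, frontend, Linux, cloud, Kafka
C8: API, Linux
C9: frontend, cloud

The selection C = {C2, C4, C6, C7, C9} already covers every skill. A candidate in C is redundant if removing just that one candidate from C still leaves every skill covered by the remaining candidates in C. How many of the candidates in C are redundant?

Drop C2: devops uncovered — not redundant.
Drop C4: GraphQL, security uncovered — not redundant.
Drop C6: the rest still cover every skill — redundant.
Drop C7: Linux uncovered — not redundant.
Drop C9: the rest still cover every skill — redundant.
2 redundant: C6, C9.

2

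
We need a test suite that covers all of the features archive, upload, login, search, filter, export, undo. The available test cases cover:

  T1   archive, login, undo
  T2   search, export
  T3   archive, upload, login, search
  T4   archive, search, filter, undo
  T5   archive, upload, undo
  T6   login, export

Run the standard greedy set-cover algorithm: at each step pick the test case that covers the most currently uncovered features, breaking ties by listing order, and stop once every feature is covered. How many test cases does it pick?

Pick 1: T3 covers 4 new features (archive, upload, login, search).
Pick 2: T4 covers 2 new features (filter, undo).
Pick 3: T2 covers 1 new features (export).
Greedy uses 3 test cases.

3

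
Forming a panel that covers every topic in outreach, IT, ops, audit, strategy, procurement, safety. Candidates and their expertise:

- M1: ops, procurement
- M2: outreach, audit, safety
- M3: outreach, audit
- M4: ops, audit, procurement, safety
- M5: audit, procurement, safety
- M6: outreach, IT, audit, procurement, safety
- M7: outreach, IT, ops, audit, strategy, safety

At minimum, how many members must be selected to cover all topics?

M1, M7 together cover {outreach, IT, ops, audit, strategy, procurement, safety} — every topic.
No single member contains all 7 topics, so 2 is optimal.

2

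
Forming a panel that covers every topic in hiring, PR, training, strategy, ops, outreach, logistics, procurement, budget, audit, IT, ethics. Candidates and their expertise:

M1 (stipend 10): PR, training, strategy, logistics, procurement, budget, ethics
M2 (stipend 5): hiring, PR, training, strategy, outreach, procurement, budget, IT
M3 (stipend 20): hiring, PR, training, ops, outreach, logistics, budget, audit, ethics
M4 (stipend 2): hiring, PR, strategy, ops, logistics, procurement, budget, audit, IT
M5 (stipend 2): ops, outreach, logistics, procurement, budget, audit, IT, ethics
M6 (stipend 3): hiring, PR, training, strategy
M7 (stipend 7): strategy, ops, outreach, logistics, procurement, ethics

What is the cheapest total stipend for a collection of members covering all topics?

5

M5, M6 cover every topic at stipend 2 + 3 = 5.
Any cover uses at least 2 members; among all covering selections none totals below 5.
Greedy by coverage-per-stipend would pick M4, M5, M6 for 7 — worse than the optimum 5.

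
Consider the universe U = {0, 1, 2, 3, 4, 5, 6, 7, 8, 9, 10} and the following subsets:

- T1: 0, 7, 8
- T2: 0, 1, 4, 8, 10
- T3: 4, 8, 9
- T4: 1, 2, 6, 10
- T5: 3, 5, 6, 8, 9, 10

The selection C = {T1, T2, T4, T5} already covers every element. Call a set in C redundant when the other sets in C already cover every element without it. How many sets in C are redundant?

Drop T1: 7 uncovered — not redundant.
Drop T2: 4 uncovered — not redundant.
Drop T4: 2 uncovered — not redundant.
Drop T5: 3, 5, 9 uncovered — not redundant.
None of the sets in C is redundant.

0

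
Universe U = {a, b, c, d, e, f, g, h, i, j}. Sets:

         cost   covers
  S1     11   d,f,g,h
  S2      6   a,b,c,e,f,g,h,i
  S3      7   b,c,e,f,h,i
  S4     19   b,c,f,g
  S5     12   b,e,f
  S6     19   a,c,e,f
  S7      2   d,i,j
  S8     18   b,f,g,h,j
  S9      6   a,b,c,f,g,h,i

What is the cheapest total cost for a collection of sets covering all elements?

8

S2, S7 cover every element at cost 6 + 2 = 8.
Any cover uses at least 2 sets; among all covering selections none totals below 8.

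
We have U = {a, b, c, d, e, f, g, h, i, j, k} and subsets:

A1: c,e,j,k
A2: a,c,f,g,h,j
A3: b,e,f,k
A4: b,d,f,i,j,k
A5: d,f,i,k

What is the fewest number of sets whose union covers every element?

A1, A2, A4 together cover {a, b, c, d, e, f, g, h, i, j, k} — every element.
No 2 of the 5 sets cover everything (all 10 pairs fall short), so 3 is minimum.

3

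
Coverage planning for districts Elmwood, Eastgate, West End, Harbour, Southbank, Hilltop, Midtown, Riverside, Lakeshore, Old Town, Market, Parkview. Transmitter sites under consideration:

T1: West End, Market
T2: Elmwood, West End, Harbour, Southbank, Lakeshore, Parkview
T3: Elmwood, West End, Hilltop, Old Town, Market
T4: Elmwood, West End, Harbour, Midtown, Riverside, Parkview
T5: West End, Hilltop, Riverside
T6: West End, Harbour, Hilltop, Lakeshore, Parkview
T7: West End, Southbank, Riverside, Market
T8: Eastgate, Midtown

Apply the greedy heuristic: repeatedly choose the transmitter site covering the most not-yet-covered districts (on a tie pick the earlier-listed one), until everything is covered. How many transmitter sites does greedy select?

Pick 1: T2 covers 6 new districts (Elmwood, West End, Harbour, Southbank, Lakeshore, Parkview).
Pick 2: T3 covers 3 new districts (Hilltop, Old Town, Market).
Pick 3: T4 covers 2 new districts (Midtown, Riverside).
Pick 4: T8 covers 1 new districts (Eastgate).
Greedy uses 4 transmitter sites.

4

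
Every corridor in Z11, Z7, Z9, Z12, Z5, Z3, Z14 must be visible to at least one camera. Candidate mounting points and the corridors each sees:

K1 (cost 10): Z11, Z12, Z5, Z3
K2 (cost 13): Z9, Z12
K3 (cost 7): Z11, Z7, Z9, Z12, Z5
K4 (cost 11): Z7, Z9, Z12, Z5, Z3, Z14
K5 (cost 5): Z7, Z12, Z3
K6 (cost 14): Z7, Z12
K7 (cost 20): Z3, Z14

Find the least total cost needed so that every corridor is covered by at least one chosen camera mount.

K3, K4 cover every corridor at cost 7 + 11 = 18.
Any cover uses at least 2 camera mounts; among all covering selections none totals below 18.
Greedy by coverage-per-cost would pick K3, K5, K4 for 23 — worse than the optimum 18.

18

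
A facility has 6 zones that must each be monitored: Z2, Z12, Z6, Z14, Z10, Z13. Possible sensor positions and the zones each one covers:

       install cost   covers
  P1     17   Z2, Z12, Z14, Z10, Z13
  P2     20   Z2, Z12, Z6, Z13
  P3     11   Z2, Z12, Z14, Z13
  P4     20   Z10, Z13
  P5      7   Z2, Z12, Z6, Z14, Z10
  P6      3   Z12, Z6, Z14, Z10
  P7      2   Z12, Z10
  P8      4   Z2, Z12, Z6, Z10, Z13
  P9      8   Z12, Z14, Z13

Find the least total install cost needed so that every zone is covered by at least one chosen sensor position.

P6, P8 cover every zone at install cost 3 + 4 = 7.
Any cover uses at least 2 sensor positions; among all covering selections none totals below 7.

7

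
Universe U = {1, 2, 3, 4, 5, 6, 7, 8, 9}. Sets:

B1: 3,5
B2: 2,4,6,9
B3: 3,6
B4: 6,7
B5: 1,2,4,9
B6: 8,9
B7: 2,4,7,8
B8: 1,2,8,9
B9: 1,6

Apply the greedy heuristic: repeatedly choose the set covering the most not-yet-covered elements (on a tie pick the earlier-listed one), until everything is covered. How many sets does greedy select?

Pick 1: B2 covers 4 new elements (2, 4, 6, 9).
Pick 2: B1 covers 2 new elements (3, 5).
Pick 3: B7 covers 2 new elements (7, 8).
Pick 4: B5 covers 1 new elements (1).
Greedy uses 4 sets.

4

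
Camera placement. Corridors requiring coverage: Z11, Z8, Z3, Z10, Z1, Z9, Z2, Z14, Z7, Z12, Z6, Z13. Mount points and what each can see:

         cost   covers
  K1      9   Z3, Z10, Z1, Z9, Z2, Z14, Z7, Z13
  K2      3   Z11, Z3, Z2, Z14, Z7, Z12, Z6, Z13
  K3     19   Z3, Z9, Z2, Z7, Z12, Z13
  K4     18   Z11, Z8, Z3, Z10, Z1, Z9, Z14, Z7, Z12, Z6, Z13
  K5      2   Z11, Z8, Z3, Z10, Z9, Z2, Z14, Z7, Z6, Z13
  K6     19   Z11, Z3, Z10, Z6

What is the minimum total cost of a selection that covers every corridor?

14

K1, K2, K5 cover every corridor at cost 9 + 3 + 2 = 14.
Any cover uses at least 2 camera mounts; among all covering selections none totals below 14.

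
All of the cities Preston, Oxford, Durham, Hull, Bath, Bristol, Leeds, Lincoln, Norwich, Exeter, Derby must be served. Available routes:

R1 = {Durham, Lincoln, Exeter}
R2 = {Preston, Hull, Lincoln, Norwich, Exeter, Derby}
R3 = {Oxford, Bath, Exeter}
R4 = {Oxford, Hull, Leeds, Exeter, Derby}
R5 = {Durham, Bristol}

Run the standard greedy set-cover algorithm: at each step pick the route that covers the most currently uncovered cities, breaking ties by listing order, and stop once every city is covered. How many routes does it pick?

4

Pick 1: R2 covers 6 new cities (Preston, Hull, Lincoln, Norwich, Exeter, Derby).
Pick 2: R3 covers 2 new cities (Oxford, Bath).
Pick 3: R5 covers 2 new cities (Durham, Bristol).
Pick 4: R4 covers 1 new cities (Leeds).
Greedy uses 4 routes.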